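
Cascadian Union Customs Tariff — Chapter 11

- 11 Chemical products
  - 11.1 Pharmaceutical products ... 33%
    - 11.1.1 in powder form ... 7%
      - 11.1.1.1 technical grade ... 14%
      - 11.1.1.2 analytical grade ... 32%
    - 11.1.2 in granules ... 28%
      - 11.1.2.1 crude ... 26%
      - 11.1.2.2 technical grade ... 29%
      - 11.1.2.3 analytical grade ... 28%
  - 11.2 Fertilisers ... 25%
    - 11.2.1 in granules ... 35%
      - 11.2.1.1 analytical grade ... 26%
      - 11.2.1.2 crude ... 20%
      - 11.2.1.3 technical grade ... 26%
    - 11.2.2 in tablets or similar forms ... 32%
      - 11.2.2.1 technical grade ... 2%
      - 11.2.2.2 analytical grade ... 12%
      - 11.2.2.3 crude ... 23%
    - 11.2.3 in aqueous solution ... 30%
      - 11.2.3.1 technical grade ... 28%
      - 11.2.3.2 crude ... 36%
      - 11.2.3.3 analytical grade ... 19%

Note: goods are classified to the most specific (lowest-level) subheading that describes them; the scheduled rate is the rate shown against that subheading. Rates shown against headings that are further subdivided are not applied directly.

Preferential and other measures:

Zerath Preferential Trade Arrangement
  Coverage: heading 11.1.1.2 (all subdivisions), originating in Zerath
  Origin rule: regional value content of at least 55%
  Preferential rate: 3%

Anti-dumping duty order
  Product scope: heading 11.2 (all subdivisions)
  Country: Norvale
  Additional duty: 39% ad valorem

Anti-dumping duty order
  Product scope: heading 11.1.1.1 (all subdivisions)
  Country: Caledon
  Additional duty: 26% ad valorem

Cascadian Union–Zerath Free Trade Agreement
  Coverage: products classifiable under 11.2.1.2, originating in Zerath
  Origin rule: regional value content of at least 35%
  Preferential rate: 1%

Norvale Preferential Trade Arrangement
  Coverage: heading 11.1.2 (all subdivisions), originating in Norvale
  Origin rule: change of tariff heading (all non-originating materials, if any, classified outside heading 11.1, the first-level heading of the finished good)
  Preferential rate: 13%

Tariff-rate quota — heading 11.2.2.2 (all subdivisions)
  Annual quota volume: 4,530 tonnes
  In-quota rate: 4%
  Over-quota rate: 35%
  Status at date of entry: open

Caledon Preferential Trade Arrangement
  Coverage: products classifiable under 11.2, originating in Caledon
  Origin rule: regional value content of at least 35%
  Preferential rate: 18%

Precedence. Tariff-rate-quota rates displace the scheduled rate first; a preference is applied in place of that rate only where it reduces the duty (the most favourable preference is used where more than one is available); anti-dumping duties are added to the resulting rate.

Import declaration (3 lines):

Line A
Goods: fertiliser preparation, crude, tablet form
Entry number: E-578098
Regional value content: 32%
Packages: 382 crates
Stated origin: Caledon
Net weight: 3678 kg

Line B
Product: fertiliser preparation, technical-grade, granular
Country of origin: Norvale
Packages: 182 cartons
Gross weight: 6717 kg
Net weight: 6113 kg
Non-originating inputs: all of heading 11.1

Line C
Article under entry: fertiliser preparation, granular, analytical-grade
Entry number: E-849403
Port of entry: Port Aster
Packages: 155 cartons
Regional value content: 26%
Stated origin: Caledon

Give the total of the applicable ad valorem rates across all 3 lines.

Line A: fertiliser → 11.2; tablet form → 11.2.2; crude → 11.2.2.3. Scheduled 23%. Caledon agreement on 11.2: RVC < 35%. → 23%.
Line B: fertiliser → 11.2; granular → 11.2.1; technical-grade → 11.2.1.3. Scheduled 26%. Norvale agreement on 11.1.2: 11.2.1.3 not covered; anti-dumping (Norvale, 11.2): +39%; total 26% + 39% = 65%. → 65%.
Line C: fertiliser → 11.2; granular → 11.2.1; analytical-grade → 11.2.1.1. Scheduled 26%. Caledon agreement on 11.2: RVC < 35%. → 26%.
Sum: 23% + 65% + 26% = 114%.

114%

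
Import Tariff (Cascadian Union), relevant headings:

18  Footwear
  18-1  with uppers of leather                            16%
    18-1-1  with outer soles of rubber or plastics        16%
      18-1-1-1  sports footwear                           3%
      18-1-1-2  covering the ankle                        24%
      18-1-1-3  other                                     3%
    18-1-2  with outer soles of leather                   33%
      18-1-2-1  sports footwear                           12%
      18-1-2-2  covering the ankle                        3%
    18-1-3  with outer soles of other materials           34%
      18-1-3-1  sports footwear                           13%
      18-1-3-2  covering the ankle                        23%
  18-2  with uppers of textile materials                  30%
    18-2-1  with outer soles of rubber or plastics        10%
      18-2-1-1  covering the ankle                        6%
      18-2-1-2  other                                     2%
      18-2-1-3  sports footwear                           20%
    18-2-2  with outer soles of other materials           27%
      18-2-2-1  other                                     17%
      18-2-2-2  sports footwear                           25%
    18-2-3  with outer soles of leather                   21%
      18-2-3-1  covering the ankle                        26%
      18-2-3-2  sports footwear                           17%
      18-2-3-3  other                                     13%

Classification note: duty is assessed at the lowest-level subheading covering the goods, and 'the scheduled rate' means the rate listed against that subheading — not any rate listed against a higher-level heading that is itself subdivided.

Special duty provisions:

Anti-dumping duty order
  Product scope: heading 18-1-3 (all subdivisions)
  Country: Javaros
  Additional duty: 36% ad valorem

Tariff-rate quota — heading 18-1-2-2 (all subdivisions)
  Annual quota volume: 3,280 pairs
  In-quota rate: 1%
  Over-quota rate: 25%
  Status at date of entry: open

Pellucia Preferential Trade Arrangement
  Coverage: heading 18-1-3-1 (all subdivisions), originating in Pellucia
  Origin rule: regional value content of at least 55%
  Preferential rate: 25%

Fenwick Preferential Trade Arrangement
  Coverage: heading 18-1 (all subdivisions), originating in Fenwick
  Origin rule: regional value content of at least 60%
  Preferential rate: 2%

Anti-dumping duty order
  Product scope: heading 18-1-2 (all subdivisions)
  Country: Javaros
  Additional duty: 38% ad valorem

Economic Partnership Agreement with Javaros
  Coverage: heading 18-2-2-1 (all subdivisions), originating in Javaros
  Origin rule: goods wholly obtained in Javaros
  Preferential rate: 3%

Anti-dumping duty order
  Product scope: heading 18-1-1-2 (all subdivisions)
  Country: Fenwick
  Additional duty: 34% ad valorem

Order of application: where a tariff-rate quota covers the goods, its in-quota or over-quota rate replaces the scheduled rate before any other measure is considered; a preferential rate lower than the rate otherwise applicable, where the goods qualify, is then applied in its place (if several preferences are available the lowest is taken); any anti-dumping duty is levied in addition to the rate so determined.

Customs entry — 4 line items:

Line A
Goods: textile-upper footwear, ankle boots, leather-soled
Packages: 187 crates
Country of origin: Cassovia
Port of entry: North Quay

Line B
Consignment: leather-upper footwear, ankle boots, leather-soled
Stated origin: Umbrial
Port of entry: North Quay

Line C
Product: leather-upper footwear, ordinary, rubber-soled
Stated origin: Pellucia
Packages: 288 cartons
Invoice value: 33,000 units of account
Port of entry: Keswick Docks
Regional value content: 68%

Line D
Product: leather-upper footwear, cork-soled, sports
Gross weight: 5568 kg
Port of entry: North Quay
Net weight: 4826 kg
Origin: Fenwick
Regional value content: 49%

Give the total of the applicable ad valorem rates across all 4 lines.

43%

Line A: textile-upper → 18-2; leather-soled → 18-2-3; ankle boots → 18-2-3-1. Scheduled 26%. No special measure applies. → 26%.
Line B: leather-upper → 18-1; leather-soled → 18-1-2; ankle boots → 18-1-2-2. Scheduled 3%. quota on 18-1-2-2 open → in-quota 1%. → 1%.
Line C: leather-upper → 18-1; rubber-soled → 18-1-1; ordinary → 18-1-1-3. Scheduled 3%. Pellucia agreement on 18-1-3-1: 18-1-1-3 not covered. → 3%.
Line D: leather-upper → 18-1; cork-soled → 18-1-3; sports → 18-1-3-1. Scheduled 13%. Fenwick agreement on 18-1: RVC < 60%. → 13%.
Sum: 26% + 1% + 3% + 13% = 43%.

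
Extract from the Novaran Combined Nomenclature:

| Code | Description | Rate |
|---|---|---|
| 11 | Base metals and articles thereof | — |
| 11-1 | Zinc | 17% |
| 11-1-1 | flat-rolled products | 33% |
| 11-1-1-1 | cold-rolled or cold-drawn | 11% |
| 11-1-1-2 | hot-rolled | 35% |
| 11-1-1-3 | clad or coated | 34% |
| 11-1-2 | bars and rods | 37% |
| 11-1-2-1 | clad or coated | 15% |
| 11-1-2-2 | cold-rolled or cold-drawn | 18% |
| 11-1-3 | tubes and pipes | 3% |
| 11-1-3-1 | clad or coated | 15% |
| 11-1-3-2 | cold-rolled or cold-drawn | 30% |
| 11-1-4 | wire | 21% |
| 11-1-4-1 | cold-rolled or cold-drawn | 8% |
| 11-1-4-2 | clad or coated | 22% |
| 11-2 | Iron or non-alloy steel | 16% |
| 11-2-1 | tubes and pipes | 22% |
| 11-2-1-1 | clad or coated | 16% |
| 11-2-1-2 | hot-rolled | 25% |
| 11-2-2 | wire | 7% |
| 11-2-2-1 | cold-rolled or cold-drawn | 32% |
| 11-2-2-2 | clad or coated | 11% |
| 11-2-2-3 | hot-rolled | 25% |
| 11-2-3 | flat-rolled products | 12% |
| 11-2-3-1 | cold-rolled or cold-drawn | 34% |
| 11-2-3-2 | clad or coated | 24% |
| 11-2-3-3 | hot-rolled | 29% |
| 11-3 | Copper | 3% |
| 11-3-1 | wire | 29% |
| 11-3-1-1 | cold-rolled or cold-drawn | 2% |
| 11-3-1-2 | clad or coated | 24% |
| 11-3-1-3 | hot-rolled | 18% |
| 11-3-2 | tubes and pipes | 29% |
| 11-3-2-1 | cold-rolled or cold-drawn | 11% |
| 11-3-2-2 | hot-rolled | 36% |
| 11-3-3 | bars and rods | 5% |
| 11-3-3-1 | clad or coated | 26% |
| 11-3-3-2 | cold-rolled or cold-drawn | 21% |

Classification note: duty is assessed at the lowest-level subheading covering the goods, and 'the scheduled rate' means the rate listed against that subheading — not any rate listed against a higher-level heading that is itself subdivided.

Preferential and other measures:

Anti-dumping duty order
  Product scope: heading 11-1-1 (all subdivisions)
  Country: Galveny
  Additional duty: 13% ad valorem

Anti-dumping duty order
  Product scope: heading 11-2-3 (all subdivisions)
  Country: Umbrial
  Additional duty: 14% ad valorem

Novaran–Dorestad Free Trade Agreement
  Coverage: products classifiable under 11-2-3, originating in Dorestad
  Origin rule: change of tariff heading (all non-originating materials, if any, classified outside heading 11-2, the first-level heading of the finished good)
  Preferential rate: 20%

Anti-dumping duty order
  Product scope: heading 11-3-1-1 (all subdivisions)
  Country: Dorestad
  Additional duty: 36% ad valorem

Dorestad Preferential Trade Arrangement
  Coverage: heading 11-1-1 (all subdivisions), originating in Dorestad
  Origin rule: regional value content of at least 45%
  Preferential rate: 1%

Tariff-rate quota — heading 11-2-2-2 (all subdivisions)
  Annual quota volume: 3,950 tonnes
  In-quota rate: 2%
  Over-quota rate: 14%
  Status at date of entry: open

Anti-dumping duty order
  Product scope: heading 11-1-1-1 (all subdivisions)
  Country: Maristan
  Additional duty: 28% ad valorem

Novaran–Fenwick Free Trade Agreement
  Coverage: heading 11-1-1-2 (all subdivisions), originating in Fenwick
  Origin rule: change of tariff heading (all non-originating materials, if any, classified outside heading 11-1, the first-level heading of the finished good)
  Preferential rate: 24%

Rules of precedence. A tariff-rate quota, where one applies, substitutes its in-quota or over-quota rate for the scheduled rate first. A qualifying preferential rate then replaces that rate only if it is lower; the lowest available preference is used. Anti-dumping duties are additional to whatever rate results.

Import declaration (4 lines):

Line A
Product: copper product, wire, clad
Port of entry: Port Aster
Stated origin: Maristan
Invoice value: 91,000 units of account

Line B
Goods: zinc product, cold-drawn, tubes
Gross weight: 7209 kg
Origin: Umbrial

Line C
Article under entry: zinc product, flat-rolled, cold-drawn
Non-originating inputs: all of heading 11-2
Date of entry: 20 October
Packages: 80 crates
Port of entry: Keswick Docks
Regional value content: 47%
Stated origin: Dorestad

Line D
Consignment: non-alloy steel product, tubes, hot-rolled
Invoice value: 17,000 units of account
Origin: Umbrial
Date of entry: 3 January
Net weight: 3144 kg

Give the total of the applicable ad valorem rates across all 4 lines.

80%

Line A: copper → 11-3; wire → 11-3-1; clad → 11-3-1-2. Scheduled 24%. No special measure applies. → 24%.
Line B: zinc → 11-1; tubes → 11-1-3; cold-drawn → 11-1-3-2. Scheduled 30%. No special measure applies. → 30%.
Line C: zinc → 11-1; flat-rolled → 11-1-1; cold-drawn → 11-1-1-1. Scheduled 11%. Dorestad agreement on 11-2-3: 11-1-1-1 not covered; Dorestad agreement on 11-1-1: RVC ≥ 45% → 1% available; preferential 1%. → 1%.
Line D: non-alloy steel → 11-2; tubes → 11-2-1; hot-rolled → 11-2-1-2. Scheduled 25%. No special measure applies. → 25%.
Sum: 24% + 30% + 1% + 25% = 80%.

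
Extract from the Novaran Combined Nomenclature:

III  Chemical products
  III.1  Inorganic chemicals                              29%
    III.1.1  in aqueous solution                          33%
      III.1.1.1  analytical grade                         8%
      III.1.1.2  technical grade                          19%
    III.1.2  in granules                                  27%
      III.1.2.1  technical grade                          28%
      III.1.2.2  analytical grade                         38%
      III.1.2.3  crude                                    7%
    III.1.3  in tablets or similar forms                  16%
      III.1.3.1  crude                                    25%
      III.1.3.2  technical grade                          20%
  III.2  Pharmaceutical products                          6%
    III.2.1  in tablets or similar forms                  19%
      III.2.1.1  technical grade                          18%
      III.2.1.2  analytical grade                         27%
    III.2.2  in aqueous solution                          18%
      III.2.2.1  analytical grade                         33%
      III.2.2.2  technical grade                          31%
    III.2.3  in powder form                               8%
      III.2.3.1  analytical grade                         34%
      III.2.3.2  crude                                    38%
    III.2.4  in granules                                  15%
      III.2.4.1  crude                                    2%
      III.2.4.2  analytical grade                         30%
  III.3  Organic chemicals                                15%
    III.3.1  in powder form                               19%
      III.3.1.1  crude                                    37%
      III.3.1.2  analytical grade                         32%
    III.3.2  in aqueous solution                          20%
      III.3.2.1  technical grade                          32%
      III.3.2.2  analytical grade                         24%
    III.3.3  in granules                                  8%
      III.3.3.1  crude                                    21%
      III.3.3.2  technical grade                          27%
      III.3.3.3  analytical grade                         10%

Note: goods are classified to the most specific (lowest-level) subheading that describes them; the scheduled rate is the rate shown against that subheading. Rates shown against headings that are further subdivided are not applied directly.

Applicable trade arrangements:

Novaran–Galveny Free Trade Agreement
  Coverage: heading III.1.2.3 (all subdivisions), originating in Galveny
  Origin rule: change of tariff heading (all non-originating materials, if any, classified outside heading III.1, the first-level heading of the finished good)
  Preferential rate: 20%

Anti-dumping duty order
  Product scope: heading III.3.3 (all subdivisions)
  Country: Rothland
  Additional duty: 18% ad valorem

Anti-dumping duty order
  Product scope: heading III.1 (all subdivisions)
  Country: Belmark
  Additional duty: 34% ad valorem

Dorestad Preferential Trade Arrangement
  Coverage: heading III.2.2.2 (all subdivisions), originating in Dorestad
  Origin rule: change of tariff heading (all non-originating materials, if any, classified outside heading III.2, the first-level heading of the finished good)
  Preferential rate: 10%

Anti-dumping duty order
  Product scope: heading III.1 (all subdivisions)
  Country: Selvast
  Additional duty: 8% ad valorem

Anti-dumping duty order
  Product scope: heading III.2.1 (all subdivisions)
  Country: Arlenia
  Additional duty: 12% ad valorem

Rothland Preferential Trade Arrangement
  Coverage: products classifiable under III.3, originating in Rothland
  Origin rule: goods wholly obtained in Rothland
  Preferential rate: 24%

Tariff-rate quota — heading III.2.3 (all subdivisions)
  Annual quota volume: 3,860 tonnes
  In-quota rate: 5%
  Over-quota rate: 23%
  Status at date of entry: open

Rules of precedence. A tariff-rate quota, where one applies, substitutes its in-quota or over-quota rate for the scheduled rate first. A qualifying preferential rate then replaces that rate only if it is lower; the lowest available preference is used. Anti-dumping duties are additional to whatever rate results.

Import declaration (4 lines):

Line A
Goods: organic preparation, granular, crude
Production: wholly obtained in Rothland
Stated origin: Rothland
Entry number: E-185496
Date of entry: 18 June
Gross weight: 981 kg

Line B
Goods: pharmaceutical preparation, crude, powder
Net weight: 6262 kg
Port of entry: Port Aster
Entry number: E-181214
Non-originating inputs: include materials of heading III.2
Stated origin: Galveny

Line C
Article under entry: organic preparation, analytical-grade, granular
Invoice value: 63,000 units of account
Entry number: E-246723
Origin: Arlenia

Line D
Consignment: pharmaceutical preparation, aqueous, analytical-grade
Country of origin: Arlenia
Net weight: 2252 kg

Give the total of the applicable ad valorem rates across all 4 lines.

87%

Line A: organic → III.3; granular → III.3.3; crude → III.3.3.1. Scheduled 21%. Rothland agreement on III.3: wholly obtained → 24% available; preference 24% not lower than 21% → no reduction; anti-dumping (Rothland, III.3.3): +18%; total 21% + 18% = 39%. → 39%.
Line B: pharmaceutical → III.2; powder → III.2.3; crude → III.2.3.2. Scheduled 38%. quota on III.2.3 open → in-quota 5%; Galveny agreement on III.1.2.3: III.2.3.2 not covered. → 5%.
Line C: organic → III.3; granular → III.3.3; analytical-grade → III.3.3.3. Scheduled 10%. No special measure applies. → 10%.
Line D: pharmaceutical → III.2; aqueous → III.2.2; analytical-grade → III.2.2.1. Scheduled 33%. No special measure applies. → 33%.
Sum: 39% + 5% + 10% + 33% = 87%.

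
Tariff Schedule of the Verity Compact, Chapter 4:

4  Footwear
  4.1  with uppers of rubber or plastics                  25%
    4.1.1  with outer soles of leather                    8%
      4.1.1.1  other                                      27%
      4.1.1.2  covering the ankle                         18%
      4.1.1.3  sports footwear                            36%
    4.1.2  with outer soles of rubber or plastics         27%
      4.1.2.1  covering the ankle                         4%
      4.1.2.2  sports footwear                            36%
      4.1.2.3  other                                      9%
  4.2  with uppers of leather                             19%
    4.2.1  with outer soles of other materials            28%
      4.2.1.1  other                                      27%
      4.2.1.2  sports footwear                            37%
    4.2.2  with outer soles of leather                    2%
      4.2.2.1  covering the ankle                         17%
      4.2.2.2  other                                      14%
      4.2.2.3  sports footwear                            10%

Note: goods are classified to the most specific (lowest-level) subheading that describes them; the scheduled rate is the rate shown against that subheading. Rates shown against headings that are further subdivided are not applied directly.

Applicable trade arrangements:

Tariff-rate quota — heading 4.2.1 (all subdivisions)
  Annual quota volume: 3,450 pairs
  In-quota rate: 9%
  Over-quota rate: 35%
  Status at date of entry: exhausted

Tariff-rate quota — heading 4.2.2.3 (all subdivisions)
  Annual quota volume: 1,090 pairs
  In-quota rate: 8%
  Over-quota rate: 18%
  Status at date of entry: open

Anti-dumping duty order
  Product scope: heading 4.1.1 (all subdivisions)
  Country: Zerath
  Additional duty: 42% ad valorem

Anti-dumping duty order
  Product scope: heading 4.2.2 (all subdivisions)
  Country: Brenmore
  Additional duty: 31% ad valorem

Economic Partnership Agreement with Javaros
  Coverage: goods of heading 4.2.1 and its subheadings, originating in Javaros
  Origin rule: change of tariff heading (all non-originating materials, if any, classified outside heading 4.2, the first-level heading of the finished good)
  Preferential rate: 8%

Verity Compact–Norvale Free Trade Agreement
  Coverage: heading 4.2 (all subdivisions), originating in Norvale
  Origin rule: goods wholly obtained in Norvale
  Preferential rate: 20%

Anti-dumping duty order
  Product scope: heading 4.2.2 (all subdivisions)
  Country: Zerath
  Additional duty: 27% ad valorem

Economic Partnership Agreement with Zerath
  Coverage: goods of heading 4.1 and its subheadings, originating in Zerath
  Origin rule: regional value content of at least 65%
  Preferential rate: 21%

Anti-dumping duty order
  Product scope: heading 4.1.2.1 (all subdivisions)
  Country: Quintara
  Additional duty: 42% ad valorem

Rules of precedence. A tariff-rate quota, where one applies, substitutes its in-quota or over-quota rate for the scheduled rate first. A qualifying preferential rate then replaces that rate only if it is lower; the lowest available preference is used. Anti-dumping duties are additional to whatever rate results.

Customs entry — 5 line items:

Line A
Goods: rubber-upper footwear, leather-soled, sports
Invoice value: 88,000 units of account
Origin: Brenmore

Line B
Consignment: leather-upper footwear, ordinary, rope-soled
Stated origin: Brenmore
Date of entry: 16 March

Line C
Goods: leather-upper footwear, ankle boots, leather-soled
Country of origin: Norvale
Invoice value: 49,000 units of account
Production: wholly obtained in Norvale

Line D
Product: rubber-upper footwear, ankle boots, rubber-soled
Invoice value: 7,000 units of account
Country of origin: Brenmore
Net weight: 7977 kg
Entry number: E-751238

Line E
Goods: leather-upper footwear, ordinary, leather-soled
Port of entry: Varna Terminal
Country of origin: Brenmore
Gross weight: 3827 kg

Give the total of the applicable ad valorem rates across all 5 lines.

137%

Line A: rubber-upper → 4.1; leather-soled → 4.1.1; sports → 4.1.1.3. Scheduled 36%. No special measure applies. → 36%.
Line B: leather-upper → 4.2; rope-soled → 4.2.1; ordinary → 4.2.1.1. Scheduled 27%. quota on 4.2.1 exhausted → over-quota 35%. → 35%.
Line C: leather-upper → 4.2; leather-soled → 4.2.2; ankle boots → 4.2.2.1. Scheduled 17%. Norvale agreement on 4.2: wholly obtained → 20% available; preference 20% not lower than 17% → no reduction. → 17%.
Line D: rubber-upper → 4.1; rubber-soled → 4.1.2; ankle boots → 4.1.2.1. Scheduled 4%. No special measure applies. → 4%.
Line E: leather-upper → 4.2; leather-soled → 4.2.2; ordinary → 4.2.2.2. Scheduled 14%. anti-dumping (Brenmore, 4.2.2): +31%; total 14% + 31% = 45%. → 45%.
Sum: 36% + 35% + 17% + 4% + 45% = 137%.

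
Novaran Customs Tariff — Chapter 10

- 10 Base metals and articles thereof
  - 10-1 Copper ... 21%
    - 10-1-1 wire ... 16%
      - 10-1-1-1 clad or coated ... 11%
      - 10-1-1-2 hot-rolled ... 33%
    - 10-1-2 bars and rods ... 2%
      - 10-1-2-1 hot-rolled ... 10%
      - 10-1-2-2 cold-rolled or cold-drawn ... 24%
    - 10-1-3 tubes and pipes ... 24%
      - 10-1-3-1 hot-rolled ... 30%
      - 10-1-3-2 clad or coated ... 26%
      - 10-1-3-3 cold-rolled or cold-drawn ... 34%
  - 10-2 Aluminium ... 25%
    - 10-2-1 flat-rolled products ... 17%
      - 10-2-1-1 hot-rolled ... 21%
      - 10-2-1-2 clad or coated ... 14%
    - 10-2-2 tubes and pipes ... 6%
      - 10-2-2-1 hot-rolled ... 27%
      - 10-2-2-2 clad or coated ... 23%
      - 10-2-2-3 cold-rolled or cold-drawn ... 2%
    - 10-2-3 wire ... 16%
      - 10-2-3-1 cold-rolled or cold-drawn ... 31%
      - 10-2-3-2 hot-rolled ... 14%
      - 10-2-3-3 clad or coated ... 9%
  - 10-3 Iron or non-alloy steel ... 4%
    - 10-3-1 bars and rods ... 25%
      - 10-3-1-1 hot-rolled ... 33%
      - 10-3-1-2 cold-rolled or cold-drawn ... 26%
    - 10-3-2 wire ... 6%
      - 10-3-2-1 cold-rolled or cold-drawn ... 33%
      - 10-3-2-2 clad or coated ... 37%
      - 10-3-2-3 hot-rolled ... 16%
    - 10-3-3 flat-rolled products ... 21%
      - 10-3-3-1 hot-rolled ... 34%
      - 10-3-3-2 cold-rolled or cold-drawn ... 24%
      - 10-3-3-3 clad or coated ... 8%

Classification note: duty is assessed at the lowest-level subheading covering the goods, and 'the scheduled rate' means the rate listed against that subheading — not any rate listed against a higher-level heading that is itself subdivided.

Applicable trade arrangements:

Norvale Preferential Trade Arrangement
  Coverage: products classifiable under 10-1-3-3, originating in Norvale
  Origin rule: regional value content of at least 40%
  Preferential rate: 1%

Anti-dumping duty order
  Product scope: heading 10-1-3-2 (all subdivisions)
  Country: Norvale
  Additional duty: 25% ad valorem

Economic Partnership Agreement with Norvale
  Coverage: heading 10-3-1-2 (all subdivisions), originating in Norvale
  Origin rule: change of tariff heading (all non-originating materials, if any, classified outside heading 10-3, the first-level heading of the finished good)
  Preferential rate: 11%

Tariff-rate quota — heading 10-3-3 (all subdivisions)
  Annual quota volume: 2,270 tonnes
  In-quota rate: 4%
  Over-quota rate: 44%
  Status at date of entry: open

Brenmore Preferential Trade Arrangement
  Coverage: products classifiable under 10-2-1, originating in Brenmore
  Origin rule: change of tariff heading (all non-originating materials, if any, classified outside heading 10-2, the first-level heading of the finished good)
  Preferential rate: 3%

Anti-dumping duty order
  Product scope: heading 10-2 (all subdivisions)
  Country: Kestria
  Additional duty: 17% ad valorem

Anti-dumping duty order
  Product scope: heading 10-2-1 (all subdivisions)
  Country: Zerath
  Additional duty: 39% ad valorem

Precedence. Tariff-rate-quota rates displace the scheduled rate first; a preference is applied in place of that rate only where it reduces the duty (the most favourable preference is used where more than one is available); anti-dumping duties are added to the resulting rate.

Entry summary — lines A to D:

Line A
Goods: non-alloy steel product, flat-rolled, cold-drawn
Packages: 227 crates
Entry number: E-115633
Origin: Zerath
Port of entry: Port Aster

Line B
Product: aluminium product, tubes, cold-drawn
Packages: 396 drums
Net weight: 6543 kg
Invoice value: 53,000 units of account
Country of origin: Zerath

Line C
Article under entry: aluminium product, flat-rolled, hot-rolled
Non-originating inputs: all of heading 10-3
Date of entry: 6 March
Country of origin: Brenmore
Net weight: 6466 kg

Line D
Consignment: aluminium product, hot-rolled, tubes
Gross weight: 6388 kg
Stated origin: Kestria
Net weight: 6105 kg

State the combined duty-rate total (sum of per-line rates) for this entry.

Line A: non-alloy steel → 10-3; flat-rolled → 10-3-3; cold-drawn → 10-3-3-2. Scheduled 24%. quota on 10-3-3 open → in-quota 4%. → 4%.
Line B: aluminium → 10-2; tubes → 10-2-2; cold-drawn → 10-2-2-3. Scheduled 2%. No special measure applies. → 2%.
Line C: aluminium → 10-2; flat-rolled → 10-2-1; hot-rolled → 10-2-1-1. Scheduled 21%. Brenmore agreement on 10-2-1: CTH met → 3% available; preferential 3%. → 3%.
Line D: aluminium → 10-2; tubes → 10-2-2; hot-rolled → 10-2-2-1. Scheduled 27%. anti-dumping (Kestria, 10-2): +17%; total 27% + 17% = 44%. → 44%.
Sum: 4% + 2% + 3% + 44% = 53%.

53%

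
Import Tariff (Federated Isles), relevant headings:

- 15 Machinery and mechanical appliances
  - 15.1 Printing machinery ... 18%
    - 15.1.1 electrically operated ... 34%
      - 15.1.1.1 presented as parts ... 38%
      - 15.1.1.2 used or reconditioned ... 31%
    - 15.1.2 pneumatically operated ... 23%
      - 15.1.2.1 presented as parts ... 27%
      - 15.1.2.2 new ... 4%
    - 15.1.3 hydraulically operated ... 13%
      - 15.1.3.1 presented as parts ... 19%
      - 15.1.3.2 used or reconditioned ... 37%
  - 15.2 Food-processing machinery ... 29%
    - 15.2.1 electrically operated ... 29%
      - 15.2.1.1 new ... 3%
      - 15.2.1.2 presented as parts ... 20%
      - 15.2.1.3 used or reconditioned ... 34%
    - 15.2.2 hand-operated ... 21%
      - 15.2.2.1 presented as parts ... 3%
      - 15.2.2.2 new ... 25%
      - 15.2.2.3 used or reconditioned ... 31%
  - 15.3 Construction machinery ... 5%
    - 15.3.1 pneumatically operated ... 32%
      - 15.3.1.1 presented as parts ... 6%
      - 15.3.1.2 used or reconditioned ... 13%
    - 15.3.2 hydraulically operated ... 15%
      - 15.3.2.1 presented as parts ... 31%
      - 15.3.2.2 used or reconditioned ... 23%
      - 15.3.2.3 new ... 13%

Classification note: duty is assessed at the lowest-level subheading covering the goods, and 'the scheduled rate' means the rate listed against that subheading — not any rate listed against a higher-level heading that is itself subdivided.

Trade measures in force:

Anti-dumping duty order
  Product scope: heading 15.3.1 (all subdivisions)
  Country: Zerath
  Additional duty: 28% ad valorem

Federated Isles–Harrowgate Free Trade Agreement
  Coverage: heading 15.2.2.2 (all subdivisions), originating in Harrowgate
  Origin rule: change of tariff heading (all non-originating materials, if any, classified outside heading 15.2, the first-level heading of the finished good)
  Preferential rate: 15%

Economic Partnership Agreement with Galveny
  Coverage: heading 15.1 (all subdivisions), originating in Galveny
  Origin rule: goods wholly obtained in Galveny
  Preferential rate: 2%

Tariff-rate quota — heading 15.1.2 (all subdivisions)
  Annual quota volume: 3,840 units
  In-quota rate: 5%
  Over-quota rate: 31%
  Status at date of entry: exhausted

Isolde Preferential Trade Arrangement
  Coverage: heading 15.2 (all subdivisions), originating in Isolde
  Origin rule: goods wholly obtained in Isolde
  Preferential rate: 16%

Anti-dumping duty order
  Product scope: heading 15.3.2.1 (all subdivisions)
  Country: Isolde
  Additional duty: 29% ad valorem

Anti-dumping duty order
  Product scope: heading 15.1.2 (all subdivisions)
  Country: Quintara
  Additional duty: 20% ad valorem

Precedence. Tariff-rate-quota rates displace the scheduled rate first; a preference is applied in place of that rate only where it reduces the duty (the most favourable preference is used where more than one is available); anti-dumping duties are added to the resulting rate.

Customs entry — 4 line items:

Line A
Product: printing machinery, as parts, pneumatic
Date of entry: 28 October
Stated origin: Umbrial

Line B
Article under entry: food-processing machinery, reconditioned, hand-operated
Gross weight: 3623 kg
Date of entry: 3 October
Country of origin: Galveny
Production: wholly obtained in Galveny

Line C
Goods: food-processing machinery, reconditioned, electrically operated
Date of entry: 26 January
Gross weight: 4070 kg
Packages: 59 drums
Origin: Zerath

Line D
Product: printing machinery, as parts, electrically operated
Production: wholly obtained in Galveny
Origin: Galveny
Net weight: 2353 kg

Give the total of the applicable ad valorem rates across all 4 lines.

Line A: printing → 15.1; pneumatic → 15.1.2; as parts → 15.1.2.1. Scheduled 27%. quota on 15.1.2 exhausted → over-quota 31%. → 31%.
Line B: food-processing → 15.2; hand-operated → 15.2.2; reconditioned → 15.2.2.3. Scheduled 31%. Galveny agreement on 15.1: 15.2.2.3 not covered. → 31%.
Line C: food-processing → 15.2; electrically operated → 15.2.1; reconditioned → 15.2.1.3. Scheduled 34%. No special measure applies. → 34%.
Line D: printing → 15.1; electrically operated → 15.1.1; as parts → 15.1.1.1. Scheduled 38%. Galveny agreement on 15.1: wholly obtained → 2% available; preferential 2%. → 2%.
Sum: 31% + 31% + 34% + 2% = 98%.

98%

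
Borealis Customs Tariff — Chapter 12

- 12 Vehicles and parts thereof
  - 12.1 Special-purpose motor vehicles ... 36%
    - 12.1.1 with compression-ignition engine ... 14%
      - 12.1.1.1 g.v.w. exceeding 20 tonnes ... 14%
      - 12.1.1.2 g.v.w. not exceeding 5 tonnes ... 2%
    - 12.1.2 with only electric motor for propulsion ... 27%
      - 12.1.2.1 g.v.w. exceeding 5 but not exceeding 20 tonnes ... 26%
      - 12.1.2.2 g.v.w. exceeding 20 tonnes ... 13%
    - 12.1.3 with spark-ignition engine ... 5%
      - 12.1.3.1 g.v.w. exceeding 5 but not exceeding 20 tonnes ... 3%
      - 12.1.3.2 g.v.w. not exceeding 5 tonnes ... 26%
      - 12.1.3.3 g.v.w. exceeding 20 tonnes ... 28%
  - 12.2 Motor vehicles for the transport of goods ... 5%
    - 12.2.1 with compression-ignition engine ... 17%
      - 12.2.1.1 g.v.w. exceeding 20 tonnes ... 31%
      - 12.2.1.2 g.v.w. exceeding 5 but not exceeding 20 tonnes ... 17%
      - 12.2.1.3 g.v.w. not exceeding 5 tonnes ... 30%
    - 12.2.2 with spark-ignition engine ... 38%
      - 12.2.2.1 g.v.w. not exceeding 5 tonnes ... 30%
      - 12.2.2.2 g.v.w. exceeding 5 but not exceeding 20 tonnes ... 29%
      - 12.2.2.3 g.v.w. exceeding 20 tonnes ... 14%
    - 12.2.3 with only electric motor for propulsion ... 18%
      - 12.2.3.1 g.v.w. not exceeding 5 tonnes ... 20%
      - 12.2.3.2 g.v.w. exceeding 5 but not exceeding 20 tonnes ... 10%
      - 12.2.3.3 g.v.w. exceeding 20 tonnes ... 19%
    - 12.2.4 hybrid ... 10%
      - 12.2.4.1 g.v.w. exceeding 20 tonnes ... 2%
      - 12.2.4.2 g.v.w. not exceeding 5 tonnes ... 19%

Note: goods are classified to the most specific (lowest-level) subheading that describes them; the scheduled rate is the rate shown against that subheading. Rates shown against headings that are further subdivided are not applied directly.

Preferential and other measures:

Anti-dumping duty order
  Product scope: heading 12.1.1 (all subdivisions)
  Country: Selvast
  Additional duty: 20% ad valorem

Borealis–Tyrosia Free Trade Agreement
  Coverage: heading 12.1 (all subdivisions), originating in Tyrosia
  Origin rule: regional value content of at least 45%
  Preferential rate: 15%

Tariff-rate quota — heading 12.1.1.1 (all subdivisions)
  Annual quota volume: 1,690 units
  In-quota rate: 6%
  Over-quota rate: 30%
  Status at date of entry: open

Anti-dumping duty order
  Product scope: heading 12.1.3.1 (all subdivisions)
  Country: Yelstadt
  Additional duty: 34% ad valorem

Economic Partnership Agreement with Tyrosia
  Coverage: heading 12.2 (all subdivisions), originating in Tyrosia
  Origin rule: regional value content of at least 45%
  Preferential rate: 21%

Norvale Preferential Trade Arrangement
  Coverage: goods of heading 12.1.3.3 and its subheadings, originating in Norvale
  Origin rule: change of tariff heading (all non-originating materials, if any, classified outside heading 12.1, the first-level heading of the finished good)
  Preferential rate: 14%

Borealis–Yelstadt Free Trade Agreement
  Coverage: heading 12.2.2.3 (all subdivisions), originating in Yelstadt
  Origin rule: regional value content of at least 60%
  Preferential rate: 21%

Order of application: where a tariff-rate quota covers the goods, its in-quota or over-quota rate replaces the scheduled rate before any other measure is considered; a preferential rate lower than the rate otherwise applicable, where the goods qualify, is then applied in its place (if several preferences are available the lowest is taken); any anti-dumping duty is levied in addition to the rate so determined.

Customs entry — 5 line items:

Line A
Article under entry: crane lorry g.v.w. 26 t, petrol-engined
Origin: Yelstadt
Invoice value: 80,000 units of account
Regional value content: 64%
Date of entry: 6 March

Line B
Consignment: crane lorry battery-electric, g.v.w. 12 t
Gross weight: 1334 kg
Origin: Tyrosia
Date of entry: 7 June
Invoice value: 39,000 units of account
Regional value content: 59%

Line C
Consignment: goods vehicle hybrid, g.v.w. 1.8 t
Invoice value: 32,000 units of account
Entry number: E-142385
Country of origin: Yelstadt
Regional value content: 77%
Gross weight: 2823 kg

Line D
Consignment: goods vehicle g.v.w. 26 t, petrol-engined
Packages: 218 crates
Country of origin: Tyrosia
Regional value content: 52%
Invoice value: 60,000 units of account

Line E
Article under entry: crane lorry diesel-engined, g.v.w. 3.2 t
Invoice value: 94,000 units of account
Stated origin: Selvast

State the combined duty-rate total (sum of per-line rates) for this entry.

Line A: crane lorry → 12.1; petrol-engined → 12.1.3; g.v.w. 26 t → 12.1.3.3. Scheduled 28%. Yelstadt agreement on 12.2.2.3: 12.1.3.3 not covered. → 28%.
Line B: crane lorry → 12.1; battery-electric → 12.1.2; g.v.w. 12 t → 12.1.2.1. Scheduled 26%. Tyrosia agreement on 12.1: RVC ≥ 45% → 15% available; Tyrosia agreement on 12.2: 12.1.2.1 not covered; preferential 15%. → 15%.
Line C: goods vehicle → 12.2; hybrid → 12.2.4; g.v.w. 1.8 t → 12.2.4.2. Scheduled 19%. Yelstadt agreement on 12.2.2.3: 12.2.4.2 not covered. → 19%.
Line D: goods vehicle → 12.2; petrol-engined → 12.2.2; g.v.w. 26 t → 12.2.2.3. Scheduled 14%. Tyrosia agreement on 12.1: 12.2.2.3 not covered; Tyrosia agreement on 12.2: RVC ≥ 45% → 21% available; preference 21% not lower than 14% → no reduction. → 14%.
Line E: crane lorry → 12.1; diesel-engined → 12.1.1; g.v.w. 3.2 t → 12.1.1.2. Scheduled 2%. anti-dumping (Selvast, 12.1.1): +20%; total 2% + 20% = 22%. → 22%.
Sum: 28% + 15% + 19% + 14% + 22% = 98%.

98%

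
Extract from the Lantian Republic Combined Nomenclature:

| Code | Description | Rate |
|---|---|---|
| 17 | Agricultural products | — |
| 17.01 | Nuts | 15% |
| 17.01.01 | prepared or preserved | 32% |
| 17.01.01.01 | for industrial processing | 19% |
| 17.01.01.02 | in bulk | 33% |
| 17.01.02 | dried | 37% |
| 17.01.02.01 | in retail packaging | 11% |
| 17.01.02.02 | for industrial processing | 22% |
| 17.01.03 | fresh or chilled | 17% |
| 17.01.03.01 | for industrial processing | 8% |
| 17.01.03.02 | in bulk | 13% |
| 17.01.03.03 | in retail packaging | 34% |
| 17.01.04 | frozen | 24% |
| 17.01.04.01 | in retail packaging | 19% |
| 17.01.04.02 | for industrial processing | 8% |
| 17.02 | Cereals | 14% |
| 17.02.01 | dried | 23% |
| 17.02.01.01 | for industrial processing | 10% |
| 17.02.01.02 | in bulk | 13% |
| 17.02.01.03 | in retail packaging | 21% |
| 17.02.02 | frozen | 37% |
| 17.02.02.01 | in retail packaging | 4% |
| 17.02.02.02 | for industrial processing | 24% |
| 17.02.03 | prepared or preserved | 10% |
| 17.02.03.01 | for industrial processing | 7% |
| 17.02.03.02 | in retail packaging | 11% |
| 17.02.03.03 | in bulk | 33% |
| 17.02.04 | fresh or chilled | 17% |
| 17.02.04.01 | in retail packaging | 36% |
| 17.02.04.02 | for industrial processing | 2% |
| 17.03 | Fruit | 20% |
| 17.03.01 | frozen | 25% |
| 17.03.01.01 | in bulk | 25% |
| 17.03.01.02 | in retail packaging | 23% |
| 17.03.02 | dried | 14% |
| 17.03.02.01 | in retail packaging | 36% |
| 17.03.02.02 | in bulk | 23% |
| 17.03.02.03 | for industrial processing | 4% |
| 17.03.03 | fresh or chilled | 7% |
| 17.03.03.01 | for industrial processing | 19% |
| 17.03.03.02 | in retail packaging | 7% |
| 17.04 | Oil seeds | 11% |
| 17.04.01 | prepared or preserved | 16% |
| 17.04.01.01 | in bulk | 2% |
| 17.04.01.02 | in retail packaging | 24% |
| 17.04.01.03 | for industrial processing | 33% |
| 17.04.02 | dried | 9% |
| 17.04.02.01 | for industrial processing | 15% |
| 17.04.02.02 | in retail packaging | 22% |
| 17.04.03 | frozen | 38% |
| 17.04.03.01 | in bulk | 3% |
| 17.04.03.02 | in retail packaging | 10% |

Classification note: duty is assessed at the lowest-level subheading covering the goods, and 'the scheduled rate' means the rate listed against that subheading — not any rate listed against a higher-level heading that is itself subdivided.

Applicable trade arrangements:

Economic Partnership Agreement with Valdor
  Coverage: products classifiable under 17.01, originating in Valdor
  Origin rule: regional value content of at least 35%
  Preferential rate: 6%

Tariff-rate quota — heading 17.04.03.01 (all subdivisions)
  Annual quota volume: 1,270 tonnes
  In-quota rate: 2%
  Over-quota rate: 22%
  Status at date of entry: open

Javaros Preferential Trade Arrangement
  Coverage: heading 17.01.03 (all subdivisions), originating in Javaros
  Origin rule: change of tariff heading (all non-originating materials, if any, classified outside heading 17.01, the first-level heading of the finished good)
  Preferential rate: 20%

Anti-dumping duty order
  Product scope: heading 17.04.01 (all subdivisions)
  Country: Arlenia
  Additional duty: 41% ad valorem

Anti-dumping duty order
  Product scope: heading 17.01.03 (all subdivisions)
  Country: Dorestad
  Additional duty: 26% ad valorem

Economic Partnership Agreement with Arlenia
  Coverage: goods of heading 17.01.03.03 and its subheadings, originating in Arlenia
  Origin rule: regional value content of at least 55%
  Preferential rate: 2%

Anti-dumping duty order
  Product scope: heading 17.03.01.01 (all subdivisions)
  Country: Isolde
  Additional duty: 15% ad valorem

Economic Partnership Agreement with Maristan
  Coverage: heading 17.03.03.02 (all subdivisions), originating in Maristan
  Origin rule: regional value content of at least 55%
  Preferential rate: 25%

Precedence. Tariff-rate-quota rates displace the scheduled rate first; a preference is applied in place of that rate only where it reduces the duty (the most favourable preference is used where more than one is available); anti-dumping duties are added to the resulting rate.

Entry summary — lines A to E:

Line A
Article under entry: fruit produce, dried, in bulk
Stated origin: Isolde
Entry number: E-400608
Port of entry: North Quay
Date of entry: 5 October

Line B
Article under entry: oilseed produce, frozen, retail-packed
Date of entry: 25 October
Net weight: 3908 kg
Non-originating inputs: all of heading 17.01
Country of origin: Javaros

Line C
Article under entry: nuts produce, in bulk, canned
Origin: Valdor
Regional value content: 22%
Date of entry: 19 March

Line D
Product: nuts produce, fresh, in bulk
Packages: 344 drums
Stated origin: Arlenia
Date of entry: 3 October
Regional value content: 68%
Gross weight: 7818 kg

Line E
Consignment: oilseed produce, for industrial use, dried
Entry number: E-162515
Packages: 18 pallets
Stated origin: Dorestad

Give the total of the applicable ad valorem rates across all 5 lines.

94%

Line A: fruit → 17.03; dried → 17.03.02; in bulk → 17.03.02.02. Scheduled 23%. No special measure applies. → 23%.
Line B: oilseed → 17.04; frozen → 17.04.03; retail-packed → 17.04.03.02. Scheduled 10%. Javaros agreement on 17.01.03: 17.04.03.02 not covered. → 10%.
Line C: nuts → 17.01; canned → 17.01.01; in bulk → 17.01.01.02. Scheduled 33%. Valdor agreement on 17.01: RVC < 35%. → 33%.
Line D: nuts → 17.01; fresh → 17.01.03; in bulk → 17.01.03.02. Scheduled 13%. Arlenia agreement on 17.01.03.03: 17.01.03.02 not covered. → 13%.
Line E: oilseed → 17.04; dried → 17.04.02; for industrial use → 17.04.02.01. Scheduled 15%. No special measure applies. → 15%.
Sum: 23% + 10% + 33% + 13% + 15% = 94%.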